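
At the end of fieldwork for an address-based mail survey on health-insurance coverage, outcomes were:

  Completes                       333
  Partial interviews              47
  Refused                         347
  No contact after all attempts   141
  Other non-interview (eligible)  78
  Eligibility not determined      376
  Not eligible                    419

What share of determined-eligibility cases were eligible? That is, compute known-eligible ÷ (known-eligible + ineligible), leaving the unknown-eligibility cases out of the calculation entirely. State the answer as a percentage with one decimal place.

69.3%

Determined eligible → 333 + 47 + 347 + 141 + 78 = 946
e = 946 / (946 + 419) = 946 / 1365 = 0.6930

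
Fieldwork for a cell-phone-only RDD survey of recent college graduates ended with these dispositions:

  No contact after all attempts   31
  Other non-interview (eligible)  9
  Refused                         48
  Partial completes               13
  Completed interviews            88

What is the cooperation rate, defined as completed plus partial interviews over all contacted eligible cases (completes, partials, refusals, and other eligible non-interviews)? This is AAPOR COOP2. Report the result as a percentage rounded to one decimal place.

63.9%

Top = 88 + 13 = 101
Base = 88 + 13 + 48 + 9 = 158
COOP2 = 101 / 158 = 0.6392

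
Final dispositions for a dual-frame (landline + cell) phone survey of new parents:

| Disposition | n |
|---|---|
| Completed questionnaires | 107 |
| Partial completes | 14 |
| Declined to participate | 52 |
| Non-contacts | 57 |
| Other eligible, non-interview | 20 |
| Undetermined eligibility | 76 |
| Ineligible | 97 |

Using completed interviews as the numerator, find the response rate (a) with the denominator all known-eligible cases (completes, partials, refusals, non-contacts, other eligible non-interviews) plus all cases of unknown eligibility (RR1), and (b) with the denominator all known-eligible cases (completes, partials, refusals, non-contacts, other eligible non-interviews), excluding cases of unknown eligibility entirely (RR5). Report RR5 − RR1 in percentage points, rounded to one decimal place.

10.0

Top = 107
Base = 107 + 14 + 52 + 57 + 20 + 76 = 326
RR1 = 107 / 326 = 0.3282
Base = 107 + 14 + 52 + 57 + 20 = 250
RR5 = 107 / 250 = 0.4280
Difference = 42.80 − 32.82 = 9.98 percentage points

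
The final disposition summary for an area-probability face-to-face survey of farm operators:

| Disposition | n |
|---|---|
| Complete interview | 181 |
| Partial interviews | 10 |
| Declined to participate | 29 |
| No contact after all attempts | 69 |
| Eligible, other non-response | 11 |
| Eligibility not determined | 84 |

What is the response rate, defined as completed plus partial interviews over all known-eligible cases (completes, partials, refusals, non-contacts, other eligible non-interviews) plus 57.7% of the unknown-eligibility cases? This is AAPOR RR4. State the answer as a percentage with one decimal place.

Num: 181 + 10 = 191
Eligible (known): 181 + 10 + 29 + 69 + 11 = 300
Eligible share of unknowns: 0.5770 × 84 = 48.47
Denominator: 300 + 48.47 = 348.47
RR4 = 191 / 348.47 = 0.5481

54.8%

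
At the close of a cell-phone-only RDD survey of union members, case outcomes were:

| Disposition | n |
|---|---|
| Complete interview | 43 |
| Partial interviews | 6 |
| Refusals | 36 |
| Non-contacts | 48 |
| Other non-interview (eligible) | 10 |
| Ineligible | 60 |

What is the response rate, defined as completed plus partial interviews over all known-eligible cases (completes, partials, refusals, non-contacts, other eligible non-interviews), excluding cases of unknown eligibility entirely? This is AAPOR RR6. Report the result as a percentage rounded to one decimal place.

Num: 43 + 6 = 49
Denominator: 43 + 6 + 36 + 48 + 10 = 143
RR6 = 49 / 143 = 0.3427

34.3%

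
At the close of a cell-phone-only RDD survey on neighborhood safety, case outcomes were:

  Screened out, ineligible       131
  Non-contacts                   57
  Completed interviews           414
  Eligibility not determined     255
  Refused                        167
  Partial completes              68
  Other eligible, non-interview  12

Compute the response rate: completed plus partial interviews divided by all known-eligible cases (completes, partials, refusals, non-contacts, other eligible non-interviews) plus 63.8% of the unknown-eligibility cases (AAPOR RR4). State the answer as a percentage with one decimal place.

Top = 414 + 68 = 482
Determined eligible = 414 + 68 + 167 + 57 + 12 = 718
Eligible share of unknowns = 0.6380 × 255 = 162.69
Denominator = 718 + 162.69 = 880.69
RR4 = 482 / 880.69 = 0.5473

54.7%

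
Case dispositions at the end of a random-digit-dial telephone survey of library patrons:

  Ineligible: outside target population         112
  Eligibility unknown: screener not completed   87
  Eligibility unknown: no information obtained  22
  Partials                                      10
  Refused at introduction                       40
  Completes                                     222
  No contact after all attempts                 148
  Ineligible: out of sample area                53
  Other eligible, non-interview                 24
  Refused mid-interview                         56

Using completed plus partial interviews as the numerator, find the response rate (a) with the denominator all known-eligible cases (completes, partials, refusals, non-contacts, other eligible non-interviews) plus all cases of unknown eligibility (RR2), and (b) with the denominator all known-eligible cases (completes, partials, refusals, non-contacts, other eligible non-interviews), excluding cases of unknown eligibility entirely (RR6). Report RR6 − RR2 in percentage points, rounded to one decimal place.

8.3

Refused = 40 + 56 = 96
Unknown if eligible = 87 + 22 = 109
Not eligible = 112 + 53 = 165
Num → 222 + 10 = 232
Denominator → 222 + 10 + 96 + 148 + 24 + 109 = 609
RR2 = 232 / 609 = 0.3810
Denominator → 222 + 10 + 96 + 148 + 24 = 500
RR6 = 232 / 500 = 0.4640
Difference = 46.40 − 38.10 = 8.30 percentage points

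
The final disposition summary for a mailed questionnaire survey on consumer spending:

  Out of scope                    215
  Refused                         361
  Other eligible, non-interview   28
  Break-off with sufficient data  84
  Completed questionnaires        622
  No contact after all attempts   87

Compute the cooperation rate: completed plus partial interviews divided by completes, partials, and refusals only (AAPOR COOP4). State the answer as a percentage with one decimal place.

66.2%

Num: 622 + 84 = 706
Denom: 622 + 84 + 361 = 1067
COOP4 = 706 / 1067 = 0.6617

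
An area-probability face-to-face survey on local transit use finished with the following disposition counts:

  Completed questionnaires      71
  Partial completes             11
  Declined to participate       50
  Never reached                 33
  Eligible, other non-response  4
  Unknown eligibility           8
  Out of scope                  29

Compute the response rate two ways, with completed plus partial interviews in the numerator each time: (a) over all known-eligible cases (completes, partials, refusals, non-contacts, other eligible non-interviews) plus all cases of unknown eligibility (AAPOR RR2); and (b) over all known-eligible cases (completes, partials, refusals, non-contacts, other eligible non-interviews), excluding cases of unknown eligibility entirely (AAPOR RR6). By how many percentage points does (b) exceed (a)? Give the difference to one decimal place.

Top: 71 + 11 = 82
Base: 71 + 11 + 50 + 33 + 4 + 8 = 177
RR2 = 82 / 177 = 0.4633
Base: 71 + 11 + 50 + 33 + 4 = 169
RR6 = 82 / 169 = 0.4852
Difference = 48.52 − 46.33 = 2.19 percentage points

2.2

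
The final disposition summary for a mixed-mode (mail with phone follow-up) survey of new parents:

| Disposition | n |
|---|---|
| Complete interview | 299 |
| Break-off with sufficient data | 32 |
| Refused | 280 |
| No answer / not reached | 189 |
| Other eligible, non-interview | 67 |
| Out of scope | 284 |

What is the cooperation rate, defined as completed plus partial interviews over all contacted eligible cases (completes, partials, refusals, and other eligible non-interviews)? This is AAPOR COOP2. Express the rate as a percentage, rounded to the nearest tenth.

48.8%

Top → 299 + 32 = 331
Base → 299 + 32 + 280 + 67 = 678
COOP2 = 331 / 678 = 0.4882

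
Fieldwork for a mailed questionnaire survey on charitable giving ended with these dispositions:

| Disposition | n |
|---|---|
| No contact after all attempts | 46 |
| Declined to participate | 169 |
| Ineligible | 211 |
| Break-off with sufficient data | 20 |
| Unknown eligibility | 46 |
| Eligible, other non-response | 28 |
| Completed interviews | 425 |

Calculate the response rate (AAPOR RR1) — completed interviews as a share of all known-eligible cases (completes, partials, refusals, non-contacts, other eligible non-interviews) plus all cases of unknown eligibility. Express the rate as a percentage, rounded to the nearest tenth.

Numerator: 425
Denominator: 425 + 20 + 169 + 46 + 28 + 46 = 734
RR1 = 425 / 734 = 0.5790

57.9%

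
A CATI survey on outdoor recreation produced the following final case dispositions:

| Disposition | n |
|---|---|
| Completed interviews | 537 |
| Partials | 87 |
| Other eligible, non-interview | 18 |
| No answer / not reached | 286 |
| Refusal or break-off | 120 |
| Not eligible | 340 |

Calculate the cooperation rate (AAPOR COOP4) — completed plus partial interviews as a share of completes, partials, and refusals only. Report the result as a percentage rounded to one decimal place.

83.9%

Top: 537 + 87 = 624
Denominator: 537 + 87 + 120 = 744
COOP4 = 624 / 744 = 0.8387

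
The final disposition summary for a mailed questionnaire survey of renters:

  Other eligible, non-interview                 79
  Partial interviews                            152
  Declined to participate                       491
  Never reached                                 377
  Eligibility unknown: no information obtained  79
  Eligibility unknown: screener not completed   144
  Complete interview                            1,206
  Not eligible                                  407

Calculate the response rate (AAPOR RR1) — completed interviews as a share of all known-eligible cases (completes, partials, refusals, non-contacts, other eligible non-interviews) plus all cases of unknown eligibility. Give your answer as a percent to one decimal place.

Unknown if eligible = 144 + 79 = 223
Top = 1206
Base = 1206 + 152 + 491 + 377 + 79 + 223 = 2528
RR1 = 1206 / 2528 = 0.4771

47.7%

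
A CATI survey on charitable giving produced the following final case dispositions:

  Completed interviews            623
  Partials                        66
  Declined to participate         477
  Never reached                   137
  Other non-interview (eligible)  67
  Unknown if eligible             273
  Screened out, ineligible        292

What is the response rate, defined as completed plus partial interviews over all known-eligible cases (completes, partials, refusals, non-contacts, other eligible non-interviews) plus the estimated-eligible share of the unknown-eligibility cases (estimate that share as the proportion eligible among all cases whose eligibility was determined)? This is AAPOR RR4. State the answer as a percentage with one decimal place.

Numerator = 623 + 66 = 689
Determined eligible = 623 + 66 + 477 + 137 + 67 = 1370
e = 1370 / (1370 + 292) = 1370 / 1662 = 0.8243
Estimated eligible among unknowns = 0.8243 × 273 = 225.03
Denom = 1370 + 225.03 = 1595.03
RR4 = 689 / 1595.03 = 0.4320

43.2%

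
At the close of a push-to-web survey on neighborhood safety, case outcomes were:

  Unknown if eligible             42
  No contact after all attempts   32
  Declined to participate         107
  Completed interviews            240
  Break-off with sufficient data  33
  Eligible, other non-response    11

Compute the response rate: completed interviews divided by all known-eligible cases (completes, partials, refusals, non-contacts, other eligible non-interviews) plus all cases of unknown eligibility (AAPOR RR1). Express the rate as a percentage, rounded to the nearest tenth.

51.6%

Num → 240
Denom → 240 + 33 + 107 + 32 + 11 + 42 = 465
RR1 = 240 / 465 = 0.5161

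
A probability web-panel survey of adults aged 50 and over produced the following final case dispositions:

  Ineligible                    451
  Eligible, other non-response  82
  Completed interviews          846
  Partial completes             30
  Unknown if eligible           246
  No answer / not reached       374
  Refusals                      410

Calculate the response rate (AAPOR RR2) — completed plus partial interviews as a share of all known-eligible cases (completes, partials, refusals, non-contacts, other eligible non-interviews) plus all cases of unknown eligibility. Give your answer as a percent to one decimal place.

Top: 846 + 30 = 876
Denominator: 846 + 30 + 410 + 374 + 82 + 246 = 1988
RR2 = 876 / 1988 = 0.4406

44.1%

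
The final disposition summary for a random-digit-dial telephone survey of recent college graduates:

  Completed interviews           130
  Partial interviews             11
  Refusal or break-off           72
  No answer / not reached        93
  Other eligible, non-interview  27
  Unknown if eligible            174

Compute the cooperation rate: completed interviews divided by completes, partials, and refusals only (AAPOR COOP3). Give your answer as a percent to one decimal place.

Numerator: 130
Base: 130 + 11 + 72 = 213
COOP3 = 130 / 213 = 0.6103

61.0%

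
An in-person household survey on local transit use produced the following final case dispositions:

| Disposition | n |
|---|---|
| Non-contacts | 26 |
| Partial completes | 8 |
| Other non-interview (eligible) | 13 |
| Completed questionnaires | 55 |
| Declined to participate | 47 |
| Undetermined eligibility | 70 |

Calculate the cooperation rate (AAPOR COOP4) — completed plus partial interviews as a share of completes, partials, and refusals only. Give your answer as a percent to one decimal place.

Num: 55 + 8 = 63
Base: 55 + 8 + 47 = 110
COOP4 = 63 / 110 = 0.5727

57.3%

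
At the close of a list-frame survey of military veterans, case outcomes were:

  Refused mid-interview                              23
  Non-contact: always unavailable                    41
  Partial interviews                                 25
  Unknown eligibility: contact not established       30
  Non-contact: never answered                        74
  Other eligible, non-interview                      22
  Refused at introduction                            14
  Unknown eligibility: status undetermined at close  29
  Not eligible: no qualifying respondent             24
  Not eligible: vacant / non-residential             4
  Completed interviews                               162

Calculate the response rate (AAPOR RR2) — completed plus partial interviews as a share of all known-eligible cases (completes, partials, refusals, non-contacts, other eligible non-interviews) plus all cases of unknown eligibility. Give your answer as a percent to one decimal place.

Refusals = 14 + 23 = 37
No answer / not reached = 74 + 41 = 115
Unknown eligibility = 30 + 29 = 59
Screened out, ineligible = 24 + 4 = 28
Num → 162 + 25 = 187
Base → 162 + 25 + 37 + 115 + 22 + 59 = 420
RR2 = 187 / 420 = 0.4452

44.5%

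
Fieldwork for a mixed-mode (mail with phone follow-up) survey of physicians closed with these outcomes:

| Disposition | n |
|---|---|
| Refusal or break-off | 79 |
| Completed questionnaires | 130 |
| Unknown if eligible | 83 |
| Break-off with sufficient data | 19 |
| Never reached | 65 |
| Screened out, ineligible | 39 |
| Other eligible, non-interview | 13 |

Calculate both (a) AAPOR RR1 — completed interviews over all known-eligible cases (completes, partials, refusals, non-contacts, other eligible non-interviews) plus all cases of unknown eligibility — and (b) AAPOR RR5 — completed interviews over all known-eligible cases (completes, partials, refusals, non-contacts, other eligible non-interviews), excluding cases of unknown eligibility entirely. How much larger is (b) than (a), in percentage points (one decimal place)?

Num → 130
Denom → 130 + 19 + 79 + 65 + 13 + 83 = 389
RR1 = 130 / 389 = 0.3342
Denom → 130 + 19 + 79 + 65 + 13 = 306
RR5 = 130 / 306 = 0.4248
Difference = 42.48 − 33.42 = 9.06 percentage points

9.1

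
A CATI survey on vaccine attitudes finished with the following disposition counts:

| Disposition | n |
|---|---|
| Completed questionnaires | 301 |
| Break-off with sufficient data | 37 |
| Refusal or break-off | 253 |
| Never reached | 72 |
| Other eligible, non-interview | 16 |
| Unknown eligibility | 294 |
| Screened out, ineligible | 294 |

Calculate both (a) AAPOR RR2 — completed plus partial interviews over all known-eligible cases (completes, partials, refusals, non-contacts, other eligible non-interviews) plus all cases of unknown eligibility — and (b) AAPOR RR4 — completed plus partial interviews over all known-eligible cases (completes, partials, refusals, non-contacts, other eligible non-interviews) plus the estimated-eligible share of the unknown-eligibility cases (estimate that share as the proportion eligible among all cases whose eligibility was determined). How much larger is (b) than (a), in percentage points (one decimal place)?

Top → 301 + 37 = 338
Denominator → 301 + 37 + 253 + 72 + 16 + 294 = 973
RR2 = 338 / 973 = 0.3474
Determined eligible → 301 + 37 + 253 + 72 + 16 = 679
e = 679 / (679 + 294) = 679 / 973 = 0.6978
Eligible share of unknowns → 0.6978 × 294 = 205.15
Denominator → 679 + 205.15 = 884.15
RR4 = 338 / 884.15 = 0.3823
Difference = 38.23 − 34.74 = 3.49 percentage points

3.5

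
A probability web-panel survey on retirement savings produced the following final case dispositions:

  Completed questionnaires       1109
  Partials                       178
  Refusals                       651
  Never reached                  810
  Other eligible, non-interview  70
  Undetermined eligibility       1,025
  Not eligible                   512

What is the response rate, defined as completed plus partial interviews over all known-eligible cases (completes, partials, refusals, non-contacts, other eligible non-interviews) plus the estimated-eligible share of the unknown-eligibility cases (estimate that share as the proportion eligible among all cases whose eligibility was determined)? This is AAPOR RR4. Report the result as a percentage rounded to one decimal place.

Numerator → 1109 + 178 = 1287
Known eligible → 1109 + 178 + 651 + 810 + 70 = 2818
e = 2818 / (2818 + 512) = 2818 / 3330 = 0.8462
Estimated eligible among unknowns → 0.8462 × 1025 = 867.35
Denom → 2818 + 867.35 = 3685.35
RR4 = 1287 / 3685.35 = 0.3492

34.9%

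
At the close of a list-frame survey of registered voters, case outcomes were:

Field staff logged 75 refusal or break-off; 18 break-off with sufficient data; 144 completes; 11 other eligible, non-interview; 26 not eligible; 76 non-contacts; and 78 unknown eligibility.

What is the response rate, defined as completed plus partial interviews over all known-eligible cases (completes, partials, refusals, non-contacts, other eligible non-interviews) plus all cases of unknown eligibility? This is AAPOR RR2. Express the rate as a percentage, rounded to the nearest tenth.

Top: 144 + 18 = 162
Base: 144 + 18 + 75 + 76 + 11 + 78 = 402
RR2 = 162 / 402 = 0.4030

40.3%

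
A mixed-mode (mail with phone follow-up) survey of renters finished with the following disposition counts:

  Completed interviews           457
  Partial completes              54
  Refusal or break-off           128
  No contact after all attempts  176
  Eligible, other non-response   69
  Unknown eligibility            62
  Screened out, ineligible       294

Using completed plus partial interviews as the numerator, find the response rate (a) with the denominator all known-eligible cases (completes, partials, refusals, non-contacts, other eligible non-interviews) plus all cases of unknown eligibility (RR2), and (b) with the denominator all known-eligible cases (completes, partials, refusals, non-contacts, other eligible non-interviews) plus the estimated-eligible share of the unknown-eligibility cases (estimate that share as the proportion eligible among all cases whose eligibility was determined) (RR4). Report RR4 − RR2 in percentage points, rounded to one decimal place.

0.9

Numerator: 457 + 54 = 511
Base: 457 + 54 + 128 + 176 + 69 + 62 = 946
RR2 = 511 / 946 = 0.5402
Determined eligible: 457 + 54 + 128 + 176 + 69 = 884
e = 884 / (884 + 294) = 884 / 1178 = 0.7504
Eligible share of unknowns: 0.7504 × 62 = 46.52
Base: 884 + 46.52 = 930.52
RR4 = 511 / 930.52 = 0.5492
Difference = 54.92 − 54.02 = 0.90 percentage points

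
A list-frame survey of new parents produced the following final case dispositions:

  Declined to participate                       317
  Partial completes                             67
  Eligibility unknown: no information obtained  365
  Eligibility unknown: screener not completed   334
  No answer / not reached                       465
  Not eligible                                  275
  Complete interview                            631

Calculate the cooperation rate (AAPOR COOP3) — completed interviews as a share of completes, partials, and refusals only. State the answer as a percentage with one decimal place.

62.2%

Eligibility not determined = 334 + 365 = 699
Top: 631
Denominator: 631 + 67 + 317 = 1015
COOP3 = 631 / 1015 = 0.6217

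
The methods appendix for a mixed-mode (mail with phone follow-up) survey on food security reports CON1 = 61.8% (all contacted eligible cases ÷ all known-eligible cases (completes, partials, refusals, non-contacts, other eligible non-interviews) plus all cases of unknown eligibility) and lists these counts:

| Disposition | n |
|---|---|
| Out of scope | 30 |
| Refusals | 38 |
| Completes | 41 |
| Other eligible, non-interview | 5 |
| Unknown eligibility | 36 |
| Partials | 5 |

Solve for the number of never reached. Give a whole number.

19

Numerator: 41 + 5 + 38 + 5 = 89
CON1 = 89 / D = 0.618
D = 89 / 0.618 = 144.0
Rest of base = 125
never reached = 144.0 − 125 ≈ 19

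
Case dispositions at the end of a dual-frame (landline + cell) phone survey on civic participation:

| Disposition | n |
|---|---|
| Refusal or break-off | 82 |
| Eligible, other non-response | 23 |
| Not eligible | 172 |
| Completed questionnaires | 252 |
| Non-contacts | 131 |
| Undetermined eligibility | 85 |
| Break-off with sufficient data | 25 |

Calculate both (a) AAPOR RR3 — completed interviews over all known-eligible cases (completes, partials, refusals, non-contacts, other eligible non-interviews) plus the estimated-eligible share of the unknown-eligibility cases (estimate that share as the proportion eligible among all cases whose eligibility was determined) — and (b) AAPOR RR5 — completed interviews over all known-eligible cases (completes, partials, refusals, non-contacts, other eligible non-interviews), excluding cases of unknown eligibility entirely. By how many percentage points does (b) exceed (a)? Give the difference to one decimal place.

5.4

Numerator → 252
Eligible (known) → 252 + 25 + 82 + 131 + 23 = 513
e = 513 / (513 + 172) = 513 / 685 = 0.7489
e × U → 0.7489 × 85 = 63.66
Base → 513 + 63.66 = 576.66
RR3 = 252 / 576.66 = 0.4370
Base → 252 + 25 + 82 + 131 + 23 = 513
RR5 = 252 / 513 = 0.4912
Difference = 49.12 − 43.70 = 5.42 percentage points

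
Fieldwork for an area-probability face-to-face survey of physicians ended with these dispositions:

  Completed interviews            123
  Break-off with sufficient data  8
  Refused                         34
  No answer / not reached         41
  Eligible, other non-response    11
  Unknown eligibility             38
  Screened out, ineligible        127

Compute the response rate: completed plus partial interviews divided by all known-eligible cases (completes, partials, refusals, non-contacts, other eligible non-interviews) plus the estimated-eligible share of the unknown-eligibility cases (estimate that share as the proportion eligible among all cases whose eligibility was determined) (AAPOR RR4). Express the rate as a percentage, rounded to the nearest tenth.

Top = 123 + 8 = 131
Eligible (known) = 123 + 8 + 34 + 41 + 11 = 217
e = 217 / (217 + 127) = 217 / 344 = 0.6308
Eligible share of unknowns = 0.6308 × 38 = 23.97
Denom = 217 + 23.97 = 240.97
RR4 = 131 / 240.97 = 0.5436

54.4%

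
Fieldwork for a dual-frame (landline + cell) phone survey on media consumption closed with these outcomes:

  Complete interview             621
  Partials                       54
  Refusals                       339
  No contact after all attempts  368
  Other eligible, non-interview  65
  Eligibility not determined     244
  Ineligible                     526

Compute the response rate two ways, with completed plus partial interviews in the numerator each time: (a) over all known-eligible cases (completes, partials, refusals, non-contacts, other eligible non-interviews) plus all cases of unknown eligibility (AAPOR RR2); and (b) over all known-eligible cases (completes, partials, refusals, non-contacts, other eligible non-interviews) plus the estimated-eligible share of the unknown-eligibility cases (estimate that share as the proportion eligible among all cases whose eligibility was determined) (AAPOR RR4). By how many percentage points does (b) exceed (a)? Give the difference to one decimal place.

Numerator → 621 + 54 = 675
Denominator → 621 + 54 + 339 + 368 + 65 + 244 = 1691
RR2 = 675 / 1691 = 0.3992
Known eligible → 621 + 54 + 339 + 368 + 65 = 1447
e = 1447 / (1447 + 526) = 1447 / 1973 = 0.7334
Eligible share of unknowns → 0.7334 × 244 = 178.95
Denominator → 1447 + 178.95 = 1625.95
RR4 = 675 / 1625.95 = 0.4151
Difference = 41.51 − 39.92 = 1.59 percentage points

1.6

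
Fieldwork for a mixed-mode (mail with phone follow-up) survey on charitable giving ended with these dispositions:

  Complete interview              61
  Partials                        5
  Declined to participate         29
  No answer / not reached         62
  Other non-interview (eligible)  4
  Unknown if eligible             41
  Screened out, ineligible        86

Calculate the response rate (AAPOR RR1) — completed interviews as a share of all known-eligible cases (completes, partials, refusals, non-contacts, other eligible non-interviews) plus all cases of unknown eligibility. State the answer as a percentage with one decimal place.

Top → 61
Denom → 61 + 5 + 29 + 62 + 4 + 41 = 202
RR1 = 61 / 202 = 0.3020

30.2%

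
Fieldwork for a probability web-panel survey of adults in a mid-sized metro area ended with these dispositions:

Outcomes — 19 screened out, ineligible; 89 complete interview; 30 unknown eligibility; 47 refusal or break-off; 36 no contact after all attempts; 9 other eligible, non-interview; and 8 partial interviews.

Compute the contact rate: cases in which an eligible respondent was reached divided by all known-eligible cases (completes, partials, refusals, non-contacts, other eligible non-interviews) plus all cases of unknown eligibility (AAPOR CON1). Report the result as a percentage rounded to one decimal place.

69.9%

Top: 89 + 8 + 47 + 9 = 153
Denominator: 89 + 8 + 47 + 36 + 9 + 30 = 219
CON1 = 153 / 219 = 0.6986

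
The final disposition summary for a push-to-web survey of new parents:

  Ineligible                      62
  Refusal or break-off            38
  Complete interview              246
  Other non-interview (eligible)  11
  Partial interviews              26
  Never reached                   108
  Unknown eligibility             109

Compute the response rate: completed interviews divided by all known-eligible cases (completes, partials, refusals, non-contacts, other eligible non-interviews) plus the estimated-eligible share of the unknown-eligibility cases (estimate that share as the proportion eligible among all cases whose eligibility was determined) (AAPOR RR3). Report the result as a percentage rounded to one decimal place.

Top = 246
Determined eligible = 246 + 26 + 38 + 108 + 11 = 429
e = 429 / (429 + 62) = 429 / 491 = 0.8737
Eligible share of unknowns = 0.8737 × 109 = 95.23
Denominator = 429 + 95.23 = 524.23
RR3 = 246 / 524.23 = 0.4693

46.9%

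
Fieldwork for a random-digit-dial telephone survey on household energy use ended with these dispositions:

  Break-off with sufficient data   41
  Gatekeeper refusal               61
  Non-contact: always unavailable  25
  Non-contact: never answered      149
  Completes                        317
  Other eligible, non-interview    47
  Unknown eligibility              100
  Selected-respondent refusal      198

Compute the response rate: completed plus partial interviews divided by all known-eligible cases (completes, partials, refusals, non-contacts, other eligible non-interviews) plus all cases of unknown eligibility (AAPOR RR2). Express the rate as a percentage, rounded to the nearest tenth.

38.2%

Refused = 61 + 198 = 259
No contact after all attempts = 149 + 25 = 174
Num = 317 + 41 = 358
Denom = 317 + 41 + 259 + 174 + 47 + 100 = 938
RR2 = 358 / 938 = 0.3817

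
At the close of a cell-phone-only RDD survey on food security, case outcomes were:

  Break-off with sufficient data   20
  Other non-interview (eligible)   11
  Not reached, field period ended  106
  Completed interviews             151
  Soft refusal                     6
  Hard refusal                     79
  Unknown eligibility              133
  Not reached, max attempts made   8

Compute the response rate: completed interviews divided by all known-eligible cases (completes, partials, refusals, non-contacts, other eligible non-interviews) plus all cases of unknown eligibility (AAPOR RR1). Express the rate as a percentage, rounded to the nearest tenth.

Refusals = 79 + 6 = 85
Never reached = 106 + 8 = 114
Numerator: 151
Base: 151 + 20 + 85 + 114 + 11 + 133 = 514
RR1 = 151 / 514 = 0.2938

29.4%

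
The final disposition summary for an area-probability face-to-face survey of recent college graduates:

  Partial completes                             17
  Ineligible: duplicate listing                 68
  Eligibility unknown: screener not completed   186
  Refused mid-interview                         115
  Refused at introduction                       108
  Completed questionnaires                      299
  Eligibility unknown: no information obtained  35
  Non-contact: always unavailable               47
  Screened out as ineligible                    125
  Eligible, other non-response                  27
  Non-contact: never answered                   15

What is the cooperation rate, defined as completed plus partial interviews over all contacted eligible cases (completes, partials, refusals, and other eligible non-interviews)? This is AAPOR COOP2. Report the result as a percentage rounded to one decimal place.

55.8%

Refused = 108 + 115 = 223
Never reached = 15 + 47 = 62
Eligibility not determined = 186 + 35 = 221
Screened out, ineligible = 125 + 68 = 193
Top = 299 + 17 = 316
Denominator = 299 + 17 + 223 + 27 = 566
COOP2 = 316 / 566 = 0.5583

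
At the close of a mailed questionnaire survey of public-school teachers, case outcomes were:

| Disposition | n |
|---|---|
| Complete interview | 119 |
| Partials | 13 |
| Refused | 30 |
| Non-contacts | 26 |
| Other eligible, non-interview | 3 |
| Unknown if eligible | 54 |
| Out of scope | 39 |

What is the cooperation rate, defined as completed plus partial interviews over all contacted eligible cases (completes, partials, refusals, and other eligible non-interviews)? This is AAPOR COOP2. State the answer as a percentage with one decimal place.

80.0%

Top → 119 + 13 = 132
Base → 119 + 13 + 30 + 3 = 165
COOP2 = 132 / 165 = 0.8000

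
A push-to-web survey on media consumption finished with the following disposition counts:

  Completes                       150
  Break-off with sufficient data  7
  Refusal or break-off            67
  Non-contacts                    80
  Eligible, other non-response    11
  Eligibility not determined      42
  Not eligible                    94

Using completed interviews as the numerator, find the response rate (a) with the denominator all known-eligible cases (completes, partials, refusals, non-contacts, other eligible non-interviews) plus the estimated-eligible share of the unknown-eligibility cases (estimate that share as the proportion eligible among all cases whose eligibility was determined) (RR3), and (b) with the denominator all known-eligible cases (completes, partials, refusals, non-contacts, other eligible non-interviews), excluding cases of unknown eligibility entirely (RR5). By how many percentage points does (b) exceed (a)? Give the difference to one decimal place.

Numerator → 150
Eligible (known) → 150 + 7 + 67 + 80 + 11 = 315
e = 315 / (315 + 94) = 315 / 409 = 0.7702
Estimated eligible among unknowns → 0.7702 × 42 = 32.35
Base → 315 + 32.35 = 347.35
RR3 = 150 / 347.35 = 0.4318
Base → 150 + 7 + 67 + 80 + 11 = 315
RR5 = 150 / 315 = 0.4762
Difference = 47.62 − 43.18 = 4.44 percentage points

4.4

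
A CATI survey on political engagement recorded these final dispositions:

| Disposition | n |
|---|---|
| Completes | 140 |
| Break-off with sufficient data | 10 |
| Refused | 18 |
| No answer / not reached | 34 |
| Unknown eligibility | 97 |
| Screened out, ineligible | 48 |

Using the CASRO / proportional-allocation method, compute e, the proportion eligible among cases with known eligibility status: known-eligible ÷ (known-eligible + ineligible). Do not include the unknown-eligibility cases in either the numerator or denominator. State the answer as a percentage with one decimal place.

80.8%

Determined eligible → 140 + 10 + 18 + 34 = 202
e = 202 / (202 + 48) = 202 / 250 = 0.8080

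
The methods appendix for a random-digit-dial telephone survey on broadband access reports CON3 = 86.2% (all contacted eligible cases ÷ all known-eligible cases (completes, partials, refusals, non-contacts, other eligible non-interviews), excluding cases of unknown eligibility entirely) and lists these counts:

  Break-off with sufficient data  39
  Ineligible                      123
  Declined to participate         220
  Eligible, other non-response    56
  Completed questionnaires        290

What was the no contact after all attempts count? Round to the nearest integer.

Num = 290 + 39 + 220 + 56 = 605
CON3 = 605 / D = 0.862
D = 605 / 0.862 = 701.9
Rest of base = 605
no contact after all attempts = 701.9 − 605 ≈ 97

97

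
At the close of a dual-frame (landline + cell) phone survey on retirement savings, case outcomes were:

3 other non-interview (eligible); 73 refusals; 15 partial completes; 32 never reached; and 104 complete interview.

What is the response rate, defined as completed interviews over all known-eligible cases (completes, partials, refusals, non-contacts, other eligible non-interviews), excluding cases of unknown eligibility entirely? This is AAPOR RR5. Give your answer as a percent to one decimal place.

Numerator → 104
Denominator → 104 + 15 + 73 + 32 + 3 = 227
RR5 = 104 / 227 = 0.4581

45.8%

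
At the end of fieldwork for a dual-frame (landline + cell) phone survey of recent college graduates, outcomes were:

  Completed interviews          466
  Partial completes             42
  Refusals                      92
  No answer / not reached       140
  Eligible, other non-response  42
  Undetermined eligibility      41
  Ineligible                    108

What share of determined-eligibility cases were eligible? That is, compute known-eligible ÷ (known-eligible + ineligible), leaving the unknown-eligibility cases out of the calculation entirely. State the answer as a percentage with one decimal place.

87.9%

Eligible (known) = 466 + 42 + 92 + 140 + 42 = 782
e = 782 / (782 + 108) = 782 / 890 = 0.8787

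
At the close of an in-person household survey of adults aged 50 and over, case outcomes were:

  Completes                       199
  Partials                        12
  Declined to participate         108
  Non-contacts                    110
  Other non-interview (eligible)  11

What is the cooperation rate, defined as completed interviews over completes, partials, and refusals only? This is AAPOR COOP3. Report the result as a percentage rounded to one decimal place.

Numerator: 199
Denom: 199 + 12 + 108 = 319
COOP3 = 199 / 319 = 0.6238

62.4%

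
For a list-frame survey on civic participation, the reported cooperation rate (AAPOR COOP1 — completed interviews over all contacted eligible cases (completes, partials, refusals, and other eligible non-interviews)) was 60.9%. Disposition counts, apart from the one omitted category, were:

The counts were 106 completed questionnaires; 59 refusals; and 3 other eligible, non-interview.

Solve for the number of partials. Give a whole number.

6

COOP1 = 106 / D = 0.609
D = 106 / 0.609 = 174.1
Other denominator terms total 168
partials = 174.1 − 168 ≈ 6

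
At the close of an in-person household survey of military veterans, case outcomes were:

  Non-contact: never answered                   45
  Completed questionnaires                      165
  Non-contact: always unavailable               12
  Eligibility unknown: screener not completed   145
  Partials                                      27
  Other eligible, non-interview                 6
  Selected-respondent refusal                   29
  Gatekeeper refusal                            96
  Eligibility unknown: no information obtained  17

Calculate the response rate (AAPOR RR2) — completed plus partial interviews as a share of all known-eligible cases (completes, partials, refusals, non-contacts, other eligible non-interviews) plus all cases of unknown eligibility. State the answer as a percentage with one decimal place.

Declined to participate = 96 + 29 = 125
No contact after all attempts = 45 + 12 = 57
Unknown if eligible = 145 + 17 = 162
Numerator → 165 + 27 = 192
Denom → 165 + 27 + 125 + 57 + 6 + 162 = 542
RR2 = 192 / 542 = 0.3542

35.4%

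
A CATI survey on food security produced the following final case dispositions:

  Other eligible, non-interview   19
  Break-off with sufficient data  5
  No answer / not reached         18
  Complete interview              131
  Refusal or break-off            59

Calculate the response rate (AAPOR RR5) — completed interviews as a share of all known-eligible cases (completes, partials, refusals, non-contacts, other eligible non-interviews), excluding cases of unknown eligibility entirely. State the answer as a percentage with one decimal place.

Top → 131
Denom → 131 + 5 + 59 + 18 + 19 = 232
RR5 = 131 / 232 = 0.5647

56.5%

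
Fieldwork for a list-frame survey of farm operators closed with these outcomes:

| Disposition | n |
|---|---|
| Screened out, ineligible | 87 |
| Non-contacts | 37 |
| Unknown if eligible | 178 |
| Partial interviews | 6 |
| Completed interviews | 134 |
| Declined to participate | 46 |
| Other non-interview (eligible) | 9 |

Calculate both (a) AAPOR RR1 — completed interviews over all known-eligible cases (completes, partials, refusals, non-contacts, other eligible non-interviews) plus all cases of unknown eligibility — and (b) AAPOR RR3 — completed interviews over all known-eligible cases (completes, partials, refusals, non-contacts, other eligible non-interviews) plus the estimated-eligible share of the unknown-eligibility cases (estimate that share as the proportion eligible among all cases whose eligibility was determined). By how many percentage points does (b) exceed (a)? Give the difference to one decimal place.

Top: 134
Denom: 134 + 6 + 46 + 37 + 9 + 178 = 410
RR1 = 134 / 410 = 0.3268
Known eligible: 134 + 6 + 46 + 37 + 9 = 232
e = 232 / (232 + 87) = 232 / 319 = 0.7273
Eligible share of unknowns: 0.7273 × 178 = 129.46
Denom: 232 + 129.46 = 361.46
RR3 = 134 / 361.46 = 0.3707
Difference = 37.07 − 32.68 = 4.39 percentage points

4.4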